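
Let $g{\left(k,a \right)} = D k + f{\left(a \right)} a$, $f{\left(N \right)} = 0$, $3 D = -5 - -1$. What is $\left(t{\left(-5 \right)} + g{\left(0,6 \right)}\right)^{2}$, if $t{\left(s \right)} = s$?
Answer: $25$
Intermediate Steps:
$D = - \frac{4}{3}$ ($D = \frac{-5 - -1}{3} = \frac{-5 + 1}{3} = \frac{1}{3} \left(-4\right) = - \frac{4}{3} \approx -1.3333$)
$g{\left(k,a \right)} = - \frac{4 k}{3}$ ($g{\left(k,a \right)} = - \frac{4 k}{3} + 0 a = - \frac{4 k}{3} + 0 = - \frac{4 k}{3}$)
$\left(t{\left(-5 \right)} + g{\left(0,6 \right)}\right)^{2} = \left(-5 - 0\right)^{2} = \left(-5 + 0\right)^{2} = \left(-5\right)^{2} = 25$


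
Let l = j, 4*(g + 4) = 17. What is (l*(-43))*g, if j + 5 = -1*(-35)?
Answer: -645/2 ≈ -322.50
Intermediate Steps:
g = ¼ (g = -4 + (¼)*17 = -4 + 17/4 = ¼ ≈ 0.25000)
j = 30 (j = -5 - 1*(-35) = -5 + 35 = 30)
l = 30
(l*(-43))*g = (30*(-43))*(¼) = -1290*¼ = -645/2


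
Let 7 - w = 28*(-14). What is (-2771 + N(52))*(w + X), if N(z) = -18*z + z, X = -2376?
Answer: 7225935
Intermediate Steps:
w = 399 (w = 7 - 28*(-14) = 7 - 1*(-392) = 7 + 392 = 399)
N(z) = -17*z
(-2771 + N(52))*(w + X) = (-2771 - 17*52)*(399 - 2376) = (-2771 - 884)*(-1977) = -3655*(-1977) = 7225935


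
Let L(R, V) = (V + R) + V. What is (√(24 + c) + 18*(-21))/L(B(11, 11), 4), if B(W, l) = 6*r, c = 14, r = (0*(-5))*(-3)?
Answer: -189/4 + √38/8 ≈ -46.479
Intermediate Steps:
r = 0 (r = 0*(-3) = 0)
B(W, l) = 0 (B(W, l) = 6*0 = 0)
L(R, V) = R + 2*V (L(R, V) = (R + V) + V = R + 2*V)
(√(24 + c) + 18*(-21))/L(B(11, 11), 4) = (√(24 + 14) + 18*(-21))/(0 + 2*4) = (√38 - 378)/(0 + 8) = (-378 + √38)/8 = (-378 + √38)*(⅛) = -189/4 + √38/8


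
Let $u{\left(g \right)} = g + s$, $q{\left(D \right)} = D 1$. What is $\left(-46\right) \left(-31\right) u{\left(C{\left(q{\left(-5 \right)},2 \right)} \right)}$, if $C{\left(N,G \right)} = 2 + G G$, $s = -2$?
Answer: $5704$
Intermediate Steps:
$q{\left(D \right)} = D$
$C{\left(N,G \right)} = 2 + G^{2}$
$u{\left(g \right)} = -2 + g$ ($u{\left(g \right)} = g - 2 = -2 + g$)
$\left(-46\right) \left(-31\right) u{\left(C{\left(q{\left(-5 \right)},2 \right)} \right)} = \left(-46\right) \left(-31\right) \left(-2 + \left(2 + 2^{2}\right)\right) = 1426 \left(-2 + \left(2 + 4\right)\right) = 1426 \left(-2 + 6\right) = 1426 \cdot 4 = 5704$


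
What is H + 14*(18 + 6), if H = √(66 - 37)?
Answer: 336 + √29 ≈ 341.39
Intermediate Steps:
H = √29 ≈ 5.3852
H + 14*(18 + 6) = √29 + 14*(18 + 6) = √29 + 14*24 = √29 + 336 = 336 + √29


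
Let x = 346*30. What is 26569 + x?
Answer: 36949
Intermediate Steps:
x = 10380
26569 + x = 26569 + 10380 = 36949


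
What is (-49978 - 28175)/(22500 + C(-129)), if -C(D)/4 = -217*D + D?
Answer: 26051/29652 ≈ 0.87856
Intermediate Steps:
C(D) = 864*D (C(D) = -4*(-217*D + D) = -(-864)*D = 864*D)
(-49978 - 28175)/(22500 + C(-129)) = (-49978 - 28175)/(22500 + 864*(-129)) = -78153/(22500 - 111456) = -78153/(-88956) = -78153*(-1/88956) = 26051/29652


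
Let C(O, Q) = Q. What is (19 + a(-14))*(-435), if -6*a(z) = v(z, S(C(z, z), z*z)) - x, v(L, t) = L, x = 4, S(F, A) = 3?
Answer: -9570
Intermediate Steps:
a(z) = 2/3 - z/6 (a(z) = -(z - 1*4)/6 = -(z - 4)/6 = -(-4 + z)/6 = 2/3 - z/6)
(19 + a(-14))*(-435) = (19 + (2/3 - 1/6*(-14)))*(-435) = (19 + (2/3 + 7/3))*(-435) = (19 + 3)*(-435) = 22*(-435) = -9570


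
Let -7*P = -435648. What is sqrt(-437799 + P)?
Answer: 3*I*sqrt(2044735)/7 ≈ 612.83*I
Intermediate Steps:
P = 435648/7 (P = -1/7*(-435648) = 435648/7 ≈ 62235.)
sqrt(-437799 + P) = sqrt(-437799 + 435648/7) = sqrt(-2628945/7) = 3*I*sqrt(2044735)/7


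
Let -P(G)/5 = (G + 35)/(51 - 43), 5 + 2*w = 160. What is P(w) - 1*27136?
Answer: -435301/16 ≈ -27206.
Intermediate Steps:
w = 155/2 (w = -5/2 + (½)*160 = -5/2 + 80 = 155/2 ≈ 77.500)
P(G) = -175/8 - 5*G/8 (P(G) = -5*(G + 35)/(51 - 43) = -5*(35 + G)/8 = -5*(35/8 + G/8) = -175/8 - 5*G/8)
P(w) - 1*27136 = (-175/8 - 5/8*155/2) - 1*27136 = (-175/8 - 775/16) - 27136 = -1125/16 - 27136 = -435301/16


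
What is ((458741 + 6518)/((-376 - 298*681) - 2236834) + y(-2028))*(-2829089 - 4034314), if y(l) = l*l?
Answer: -68879747972701368519/2440148 ≈ -2.8228e+13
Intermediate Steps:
y(l) = l**2
((458741 + 6518)/((-376 - 298*681) - 2236834) + y(-2028))*(-2829089 - 4034314) = ((458741 + 6518)/((-376 - 298*681) - 2236834) + (-2028)**2)*(-2829089 - 4034314) = (465259/((-376 - 202938) - 2236834) + 4112784)*(-6863403) = (465259/(-203314 - 2236834) + 4112784)*(-6863403) = (465259/(-2440148) + 4112784)*(-6863403) = (465259*(-1/2440148) + 4112784)*(-6863403) = (-465259/2440148 + 4112784)*(-6863403) = (10035801186773/2440148)*(-6863403) = -68879747972701368519/2440148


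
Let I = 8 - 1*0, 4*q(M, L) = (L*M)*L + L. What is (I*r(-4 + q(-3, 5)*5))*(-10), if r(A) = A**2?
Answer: -669780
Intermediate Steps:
q(M, L) = L/4 + M*L**2/4 (q(M, L) = ((L*M)*L + L)/4 = (M*L**2 + L)/4 = (L + M*L**2)/4 = L/4 + M*L**2/4)
I = 8 (I = 8 + 0 = 8)
(I*r(-4 + q(-3, 5)*5))*(-10) = (8*(-4 + ((1/4)*5*(1 + 5*(-3)))*5)**2)*(-10) = (8*(-4 + ((1/4)*5*(1 - 15))*5)**2)*(-10) = (8*(-4 + ((1/4)*5*(-14))*5)**2)*(-10) = (8*(-4 - 35/2*5)**2)*(-10) = (8*(-4 - 175/2)**2)*(-10) = (8*(-183/2)**2)*(-10) = (8*(33489/4))*(-10) = 66978*(-10) = -669780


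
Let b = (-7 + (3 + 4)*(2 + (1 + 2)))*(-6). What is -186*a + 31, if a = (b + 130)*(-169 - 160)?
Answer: -2325341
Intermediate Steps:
b = -168 (b = (-7 + 7*(2 + 3))*(-6) = (-7 + 7*5)*(-6) = (-7 + 35)*(-6) = 28*(-6) = -168)
a = 12502 (a = (-168 + 130)*(-169 - 160) = -38*(-329) = 12502)
-186*a + 31 = -186*12502 + 31 = -2325372 + 31 = -2325341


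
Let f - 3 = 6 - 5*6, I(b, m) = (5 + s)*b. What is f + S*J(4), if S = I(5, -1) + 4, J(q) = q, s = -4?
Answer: 15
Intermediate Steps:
I(b, m) = b (I(b, m) = (5 - 4)*b = 1*b = b)
S = 9 (S = 5 + 4 = 9)
f = -21 (f = 3 + (6 - 5*6) = 3 + (6 - 30) = 3 - 24 = -21)
f + S*J(4) = -21 + 9*4 = -21 + 36 = 15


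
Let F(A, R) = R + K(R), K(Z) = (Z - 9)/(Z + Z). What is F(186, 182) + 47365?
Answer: 17307281/364 ≈ 47548.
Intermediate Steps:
K(Z) = (-9 + Z)/(2*Z) (K(Z) = (-9 + Z)/((2*Z)) = (-9 + Z)*(1/(2*Z)) = (-9 + Z)/(2*Z))
F(A, R) = R + (-9 + R)/(2*R)
F(186, 182) + 47365 = (1/2 + 182 - 9/2/182) + 47365 = (1/2 + 182 - 9/2*1/182) + 47365 = (1/2 + 182 - 9/364) + 47365 = 66421/364 + 47365 = 17307281/364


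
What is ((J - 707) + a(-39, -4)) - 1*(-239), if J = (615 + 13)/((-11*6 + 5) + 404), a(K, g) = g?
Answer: -161268/343 ≈ -470.17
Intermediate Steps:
J = 628/343 (J = 628/((-66 + 5) + 404) = 628/(-61 + 404) = 628/343 ≈ 1.8309)
((J - 707) + a(-39, -4)) - 1*(-239) = ((628/343 - 707) - 4) - 1*(-239) = (-241873/343 - 4) + 239 = -243245/343 + 239 = -161268/343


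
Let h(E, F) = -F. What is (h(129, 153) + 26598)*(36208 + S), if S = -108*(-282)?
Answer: 1762929480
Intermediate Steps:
S = 30456
(h(129, 153) + 26598)*(36208 + S) = (-1*153 + 26598)*(36208 + 30456) = (-153 + 26598)*66664 = 26445*66664 = 1762929480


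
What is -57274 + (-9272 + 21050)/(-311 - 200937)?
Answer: -5763144865/100624 ≈ -57274.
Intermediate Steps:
-57274 + (-9272 + 21050)/(-311 - 200937) = -57274 + 11778/(-201248) = -57274 + 11778*(-1/201248) = -57274 - 5889/100624 = -5763144865/100624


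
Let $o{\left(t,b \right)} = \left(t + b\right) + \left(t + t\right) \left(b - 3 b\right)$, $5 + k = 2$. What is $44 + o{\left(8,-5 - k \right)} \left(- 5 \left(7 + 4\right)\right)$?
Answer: $-3806$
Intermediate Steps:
$k = -3$ ($k = -5 + 2 = -3$)
$o{\left(t,b \right)} = b + t - 4 b t$ ($o{\left(t,b \right)} = \left(b + t\right) + 2 t \left(- 2 b\right) = \left(b + t\right) - 4 b t = b + t - 4 b t$)
$44 + o{\left(8,-5 - k \right)} \left(- 5 \left(7 + 4\right)\right) = 44 + \left(\left(-5 - -3\right) + 8 - 4 \left(-5 - -3\right) 8\right) \left(- 5 \left(7 + 4\right)\right) = 44 + \left(\left(-5 + 3\right) + 8 - 4 \left(-5 + 3\right) 8\right) \left(\left(-5\right) 11\right) = 44 + \left(-2 + 8 - \left(-8\right) 8\right) \left(-55\right) = 44 + \left(-2 + 8 + 64\right) \left(-55\right) = 44 + 70 \left(-55\right) = 44 - 3850 = -3806$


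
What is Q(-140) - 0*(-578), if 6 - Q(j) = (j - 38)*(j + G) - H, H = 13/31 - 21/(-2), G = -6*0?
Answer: -1543991/62 ≈ -24903.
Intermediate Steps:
G = 0
H = 677/62 (H = 13*(1/31) - 21*(-½) = 13/31 + 21/2 = 677/62 ≈ 10.919)
Q(j) = 1049/62 - j*(-38 + j) (Q(j) = 6 - ((j - 38)*(j + 0) - 1*677/62) = 6 - ((-38 + j)*j - 677/62) = 6 - (j*(-38 + j) - 677/62) = 6 - (-677/62 + j*(-38 + j)) = 6 + (677/62 - j*(-38 + j)) = 1049/62 - j*(-38 + j))
Q(-140) - 0*(-578) = (1049/62 - 1*(-140)² + 38*(-140)) - 0*(-578) = (1049/62 - 1*19600 - 5320) - 1*0 = (1049/62 - 19600 - 5320) + 0 = -1543991/62 + 0 = -1543991/62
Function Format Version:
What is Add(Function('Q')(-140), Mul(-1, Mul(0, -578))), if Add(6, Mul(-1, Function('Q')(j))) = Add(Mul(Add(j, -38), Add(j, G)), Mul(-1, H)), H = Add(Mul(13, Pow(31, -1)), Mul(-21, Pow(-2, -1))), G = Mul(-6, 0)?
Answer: Rational(-1543991, 62) ≈ -24903.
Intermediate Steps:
G = 0
H = Rational(677, 62) (H = Add(Mul(13, Rational(1, 31)), Mul(-21, Rational(-1, 2))) = Add(Rational(13, 31), Rational(21, 2)) = Rational(677, 62) ≈ 10.919)
Function('Q')(j) = Add(Rational(1049, 62), Mul(-1, j, Add(-38, j))) (Function('Q')(j) = Add(6, Mul(-1, Add(Mul(Add(j, -38), Add(j, 0)), Mul(-1, Rational(677, 62))))) = Add(6, Mul(-1, Add(Mul(Add(-38, j), j), Rational(-677, 62)))) = Add(6, Mul(-1, Add(Mul(j, Add(-38, j)), Rational(-677, 62)))) = Add(6, Mul(-1, Add(Rational(-677, 62), Mul(j, Add(-38, j))))) = Add(6, Add(Rational(677, 62), Mul(-1, j, Add(-38, j)))) = Add(Rational(1049, 62), Mul(-1, j, Add(-38, j))))
Add(Function('Q')(-140), Mul(-1, Mul(0, -578))) = Add(Add(Rational(1049, 62), Mul(-1, Pow(-140, 2)), Mul(38, -140)), Mul(-1, Mul(0, -578))) = Add(Add(Rational(1049, 62), Mul(-1, 19600), -5320), Mul(-1, 0)) = Add(Add(Rational(1049, 62), -19600, -5320), 0) = Add(Rational(-1543991, 62), 0) = Rational(-1543991, 62)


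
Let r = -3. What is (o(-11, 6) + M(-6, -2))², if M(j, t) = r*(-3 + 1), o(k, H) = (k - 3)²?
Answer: 40804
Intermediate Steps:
o(k, H) = (-3 + k)²
M(j, t) = 6 (M(j, t) = -3*(-3 + 1) = -3*(-2) = 6)
(o(-11, 6) + M(-6, -2))² = ((-3 - 11)² + 6)² = ((-14)² + 6)² = (196 + 6)² = 202² = 40804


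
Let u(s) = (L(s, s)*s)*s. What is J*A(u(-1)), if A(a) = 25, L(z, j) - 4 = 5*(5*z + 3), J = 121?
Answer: 3025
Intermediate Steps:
L(z, j) = 19 + 25*z (L(z, j) = 4 + 5*(5*z + 3) = 4 + 5*(3 + 5*z) = 4 + (15 + 25*z) = 19 + 25*z)
u(s) = s²*(19 + 25*s) (u(s) = ((19 + 25*s)*s)*s = (s*(19 + 25*s))*s = s²*(19 + 25*s))
J*A(u(-1)) = 121*25 = 3025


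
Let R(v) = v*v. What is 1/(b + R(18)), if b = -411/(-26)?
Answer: 26/8835 ≈ 0.0029428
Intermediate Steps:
R(v) = v²
b = 411/26 (b = -411*(-1)/26 = -137*(-3/26) = 411/26 ≈ 15.808)
1/(b + R(18)) = 1/(411/26 + 18²) = 1/(411/26 + 324) = 1/(8835/26) = 26/8835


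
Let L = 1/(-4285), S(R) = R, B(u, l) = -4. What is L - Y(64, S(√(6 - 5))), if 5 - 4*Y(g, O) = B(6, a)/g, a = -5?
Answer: -347149/274240 ≈ -1.2659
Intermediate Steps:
Y(g, O) = 5/4 + 1/g (Y(g, O) = 5/4 - (-1)/g = 5/4 + 1/g)
L = -1/4285 ≈ -0.00023337
L - Y(64, S(√(6 - 5))) = -1/4285 - (5/4 + 1/64) = -1/4285 - 1*81/64 = -1/4285 - 81/64 = -347149/274240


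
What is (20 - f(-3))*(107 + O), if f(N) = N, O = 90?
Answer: 4531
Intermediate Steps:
(20 - f(-3))*(107 + O) = (20 - 1*(-3))*(107 + 90) = (20 + 3)*197 = 23*197 = 4531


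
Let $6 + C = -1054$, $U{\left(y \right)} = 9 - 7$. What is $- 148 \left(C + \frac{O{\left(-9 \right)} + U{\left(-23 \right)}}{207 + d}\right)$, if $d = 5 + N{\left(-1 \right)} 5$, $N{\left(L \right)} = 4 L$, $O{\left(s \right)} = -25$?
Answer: $\frac{7531091}{48} \approx 1.569 \cdot 10^{5}$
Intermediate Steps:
$U{\left(y \right)} = 2$
$C = -1060$ ($C = -6 - 1054 = -1060$)
$d = -15$ ($d = 5 + 4 \left(-1\right) 5 = 5 - 20 = -15$)
$- 148 \left(C + \frac{O{\left(-9 \right)} + U{\left(-23 \right)}}{207 + d}\right) = - 148 \left(-1060 + \frac{-25 + 2}{207 - 15}\right) = - 148 \left(-1060 - \frac{23}{192}\right) = \left(-148\right) \left(- \frac{203543}{192}\right) = \frac{7531091}{48}$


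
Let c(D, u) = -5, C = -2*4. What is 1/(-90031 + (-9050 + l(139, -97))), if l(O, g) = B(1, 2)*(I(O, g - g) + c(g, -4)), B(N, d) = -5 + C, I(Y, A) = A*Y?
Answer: -1/99016 ≈ -1.0099e-5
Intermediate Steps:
C = -8
B(N, d) = -13 (B(N, d) = -5 - 8 = -13)
l(O, g) = 65 (l(O, g) = -13*((g - g)*O - 5) = -13*(0*O - 5) = -13*(0 - 5) = -13*(-5) = 65)
1/(-90031 + (-9050 + l(139, -97))) = 1/(-90031 + (-9050 + 65)) = 1/(-90031 - 8985) = 1/(-99016) = -1/99016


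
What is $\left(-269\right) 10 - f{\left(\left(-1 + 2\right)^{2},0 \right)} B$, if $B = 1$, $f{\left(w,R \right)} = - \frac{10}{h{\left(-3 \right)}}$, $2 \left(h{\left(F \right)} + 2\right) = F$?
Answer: $- \frac{18850}{7} \approx -2692.9$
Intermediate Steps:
$h{\left(F \right)} = -2 + \frac{F}{2}$
$f{\left(w,R \right)} = \frac{20}{7}$ ($f{\left(w,R \right)} = - \frac{10}{-2 + \frac{1}{2} \left(-3\right)} = - \frac{10}{-2 - \frac{3}{2}} = - \frac{10}{- \frac{7}{2}} = \left(-10\right) \left(- \frac{2}{7}\right) = \frac{20}{7}$)
$\left(-269\right) 10 - f{\left(\left(-1 + 2\right)^{2},0 \right)} B = \left(-269\right) 10 - \frac{20}{7} \cdot 1 = -2690 - \frac{20}{7} = - \frac{18850}{7}$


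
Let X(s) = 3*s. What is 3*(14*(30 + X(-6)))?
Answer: 504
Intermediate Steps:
3*(14*(30 + X(-6))) = 3*(14*(30 + 3*(-6))) = 3*(14*(30 - 18)) = 3*(14*12) = 3*168 = 504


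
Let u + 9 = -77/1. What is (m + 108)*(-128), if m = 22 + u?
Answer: -5632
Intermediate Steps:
u = -86 (u = -9 - 77/1 = -9 - 77*1 = -9 - 77 = -86)
m = -64 (m = 22 - 86 = -64)
(m + 108)*(-128) = (-64 + 108)*(-128) = 44*(-128) = -5632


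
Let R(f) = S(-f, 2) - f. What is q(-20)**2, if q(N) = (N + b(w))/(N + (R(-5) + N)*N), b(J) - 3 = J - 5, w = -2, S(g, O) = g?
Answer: 4/225 ≈ 0.017778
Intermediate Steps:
R(f) = -2*f (R(f) = -f - f = -2*f)
b(J) = -2 + J (b(J) = 3 + (J - 5) = 3 + (-5 + J) = -2 + J)
q(N) = (-4 + N)/(N + N*(10 + N)) (q(N) = (N + (-2 - 2))/(N + (-2*(-5) + N)*N) = (N - 4)/(N + (10 + N)*N) = (-4 + N)/(N + N*(10 + N)))
q(-20)**2 = ((-4 - 20)/((-20)*(11 - 20)))**2 = (-1/20*(-24)/(-9))**2 = (-1/20*(-1/9)*(-24))**2 = (-2/15)**2 = 4/225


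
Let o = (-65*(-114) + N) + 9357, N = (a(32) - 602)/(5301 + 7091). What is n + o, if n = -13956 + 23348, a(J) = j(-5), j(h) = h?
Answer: 324161721/12392 ≈ 26159.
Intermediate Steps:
a(J) = -5
n = 9392
N = -607/12392 (N = (-5 - 602)/(5301 + 7091) = -607/12392 ≈ -0.048983)
o = 207776057/12392 (o = (-65*(-114) - 607/12392) + 9357 = (7410 - 607/12392) + 9357 = 91824113/12392 + 9357 = 207776057/12392 ≈ 16767.)
n + o = 9392 + 207776057/12392 = 324161721/12392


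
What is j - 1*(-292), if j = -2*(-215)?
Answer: 722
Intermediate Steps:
j = 430
j - 1*(-292) = 430 - 1*(-292) = 430 + 292 = 722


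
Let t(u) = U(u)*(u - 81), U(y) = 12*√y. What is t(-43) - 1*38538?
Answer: -38538 - 1488*I*√43 ≈ -38538.0 - 9757.5*I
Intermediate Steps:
t(u) = 12*√u*(-81 + u) (t(u) = (12*√u)*(u - 81) = (12*√u)*(-81 + u) = 12*√u*(-81 + u))
t(-43) - 1*38538 = 12*√(-43)*(-81 - 43) - 1*38538 = 12*(I*√43)*(-124) - 38538 = -1488*I*√43 - 38538 = -38538 - 1488*I*√43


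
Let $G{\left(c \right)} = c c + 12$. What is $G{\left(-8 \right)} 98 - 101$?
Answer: $7347$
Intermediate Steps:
$G{\left(c \right)} = 12 + c^{2}$ ($G{\left(c \right)} = c^{2} + 12 = 12 + c^{2}$)
$G{\left(-8 \right)} 98 - 101 = \left(12 + \left(-8\right)^{2}\right) 98 - 101 = \left(12 + 64\right) 98 - 101 = 76 \cdot 98 - 101 = 7448 - 101 = 7347$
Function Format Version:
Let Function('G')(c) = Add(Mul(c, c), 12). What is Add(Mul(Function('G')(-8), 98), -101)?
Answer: 7347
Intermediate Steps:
Function('G')(c) = Add(12, Pow(c, 2)) (Function('G')(c) = Add(Pow(c, 2), 12) = Add(12, Pow(c, 2)))
Add(Mul(Function('G')(-8), 98), -101) = Add(Mul(Add(12, Pow(-8, 2)), 98), -101) = Add(Mul(Add(12, 64), 98), -101) = Add(Mul(76, 98), -101) = Add(7448, -101) = 7347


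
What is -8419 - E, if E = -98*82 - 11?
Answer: -372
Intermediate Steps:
E = -8047 (E = -8036 - 11 = -8047)
-8419 - E = -8419 - 1*(-8047) = -8419 + 8047 = -372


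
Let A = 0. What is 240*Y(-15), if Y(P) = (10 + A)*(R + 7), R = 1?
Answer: 19200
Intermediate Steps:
Y(P) = 80 (Y(P) = (10 + 0)*(1 + 7) = 10*8 = 80)
240*Y(-15) = 240*80 = 19200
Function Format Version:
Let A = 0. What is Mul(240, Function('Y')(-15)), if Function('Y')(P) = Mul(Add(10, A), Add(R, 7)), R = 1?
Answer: 19200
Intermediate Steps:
Function('Y')(P) = 80 (Function('Y')(P) = Mul(Add(10, 0), Add(1, 7)) = Mul(10, 8) = 80)
Mul(240, Function('Y')(-15)) = Mul(240, 80) = 19200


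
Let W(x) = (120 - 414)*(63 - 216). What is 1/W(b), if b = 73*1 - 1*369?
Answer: 1/44982 ≈ 2.2231e-5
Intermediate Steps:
b = -296 (b = 73 - 369 = -296)
W(x) = 44982 (W(x) = -294*(-153) = 44982)
1/W(b) = 1/44982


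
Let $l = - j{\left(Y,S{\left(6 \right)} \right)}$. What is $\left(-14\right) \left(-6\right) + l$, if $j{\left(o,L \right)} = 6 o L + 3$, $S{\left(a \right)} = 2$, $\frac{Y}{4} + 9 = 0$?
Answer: $513$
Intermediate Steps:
$Y = -36$ ($Y = -36 + 4 \cdot 0 = -36 + 0 = -36$)
$j{\left(o,L \right)} = 3 + 6 L o$ ($j{\left(o,L \right)} = 6 L o + 3 = 3 + 6 L o$)
$l = 429$ ($l = - (3 + 6 \cdot 2 \left(-36\right)) = - (3 - 432) = \left(-1\right) \left(-429\right) = 429$)
$\left(-14\right) \left(-6\right) + l = \left(-14\right) \left(-6\right) + 429 = 84 + 429 = 513$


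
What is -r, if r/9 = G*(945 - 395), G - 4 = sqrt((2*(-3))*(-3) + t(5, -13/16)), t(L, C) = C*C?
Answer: -19800 - 2475*sqrt(4777)/8 ≈ -41183.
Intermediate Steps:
t(L, C) = C**2
G = 4 + sqrt(4777)/16 (G = 4 + sqrt((2*(-3))*(-3) + (-13/16)**2) = 4 + sqrt(-6*(-3) + (-13*1/16)**2) = 4 + sqrt(18 + (-13/16)**2) = 4 + sqrt(18 + 169/256) = 4 + sqrt(4777/256) = 4 + sqrt(4777)/16 ≈ 8.3197)
r = 19800 + 2475*sqrt(4777)/8 (r = 9*((4 + sqrt(4777)/16)*(945 - 395)) = 9*((4 + sqrt(4777)/16)*550) = 9*(2200 + 275*sqrt(4777)/8) = 19800 + 2475*sqrt(4777)/8 ≈ 41183.)
-r = -(19800 + 2475*sqrt(4777)/8) = -19800 - 2475*sqrt(4777)/8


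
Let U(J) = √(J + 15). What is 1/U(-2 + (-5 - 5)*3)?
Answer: -I*√17/17 ≈ -0.24254*I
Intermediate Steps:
U(J) = √(15 + J)
1/U(-2 + (-5 - 5)*3) = 1/(√(15 + (-2 + (-5 - 5)*3))) = 1/(√(15 + (-2 - 10*3))) = 1/(√(15 + (-2 - 30))) = 1/(√(15 - 32)) = 1/(√(-17)) = 1/(I*√17) = -I*√17/17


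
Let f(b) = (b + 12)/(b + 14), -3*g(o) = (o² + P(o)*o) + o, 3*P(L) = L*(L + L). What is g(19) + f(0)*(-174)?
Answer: -113402/63 ≈ -1800.0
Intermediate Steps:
P(L) = 2*L²/3 (P(L) = (L*(L + L))/3 = (L*(2*L))/3 = (2*L²)/3 = 2*L²/3)
g(o) = -2*o³/9 - o/3 - o²/3 (g(o) = -((o² + (2*o²/3)*o) + o)/3 = -((o² + 2*o³/3) + o)/3 = -(o + o² + 2*o³/3)/3 = -2*o³/9 - o/3 - o²/3)
f(b) = (12 + b)/(14 + b)
g(19) + f(0)*(-174) = -⅑*19*(3 + 2*19² + 3*19) + ((12 + 0)/(14 + 0))*(-174) = -⅑*19*(3 + 2*361 + 57) + (12/14)*(-174) = -⅑*19*(3 + 722 + 57) + ((1/14)*12)*(-174) = -⅑*19*782 + (6/7)*(-174) = -14858/9 - 1044/7 = -113402/63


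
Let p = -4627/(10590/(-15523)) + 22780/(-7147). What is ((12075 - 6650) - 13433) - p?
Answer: -1119190804027/75686730 ≈ -14787.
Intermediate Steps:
p = 513091470187/75686730 (p = -4627/(10590*(-1/15523)) + 22780*(-1/7147) = -4627/(-10590/15523) - 22780/7147 = -4627*(-15523/10590) - 22780/7147 = 71824921/10590 - 22780/7147 = 513091470187/75686730 ≈ 6779.1)
((12075 - 6650) - 13433) - p = ((12075 - 6650) - 13433) - 1*513091470187/75686730 = (5425 - 13433) - 513091470187/75686730 = -8008 - 513091470187/75686730 = -1119190804027/75686730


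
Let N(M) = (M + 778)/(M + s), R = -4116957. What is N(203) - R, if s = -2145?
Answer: 7995129513/1942 ≈ 4.1170e+6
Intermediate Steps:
N(M) = (778 + M)/(-2145 + M) (N(M) = (M + 778)/(M - 2145) = (778 + M)/(-2145 + M))
N(203) - R = (778 + 203)/(-2145 + 203) - 1*(-4116957) = 981/(-1942) + 4116957 = -1/1942*981 + 4116957 = -981/1942 + 4116957 = 7995129513/1942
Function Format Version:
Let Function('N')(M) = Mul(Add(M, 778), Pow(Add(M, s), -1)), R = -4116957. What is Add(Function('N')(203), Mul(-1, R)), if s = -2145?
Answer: Rational(7995129513, 1942) ≈ 4.1170e+6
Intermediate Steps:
Function('N')(M) = Mul(Pow(Add(-2145, M), -1), Add(778, M)) (Function('N')(M) = Mul(Add(M, 778), Pow(Add(M, -2145), -1)) = Mul(Add(778, M), Pow(Add(-2145, M), -1)) = Mul(Pow(Add(-2145, M), -1), Add(778, M)))
Add(Function('N')(203), Mul(-1, R)) = Add(Mul(Pow(Add(-2145, 203), -1), Add(778, 203)), Mul(-1, -4116957)) = Add(Mul(Pow(-1942, -1), 981), 4116957) = Add(Mul(Rational(-1, 1942), 981), 4116957) = Add(Rational(-981, 1942), 4116957) = Rational(7995129513, 1942)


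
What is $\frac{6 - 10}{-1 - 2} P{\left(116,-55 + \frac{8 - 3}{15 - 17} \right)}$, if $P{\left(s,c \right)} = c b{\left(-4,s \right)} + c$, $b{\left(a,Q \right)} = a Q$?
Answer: $\frac{106490}{3} \approx 35497.0$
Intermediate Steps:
$b{\left(a,Q \right)} = Q a$
$P{\left(s,c \right)} = c - 4 c s$ ($P{\left(s,c \right)} = c s \left(-4\right) + c = c \left(- 4 s\right) + c = - 4 c s + c = c - 4 c s$)
$\frac{6 - 10}{-1 - 2} P{\left(116,-55 + \frac{8 - 3}{15 - 17} \right)} = \frac{6 - 10}{-1 - 2} \left(-55 + \frac{8 - 3}{15 - 17}\right) \left(1 - 464\right) = - \frac{4}{-3} \left(-55 + \frac{5}{-2}\right) \left(1 - 464\right) = \left(-4\right) \left(- \frac{1}{3}\right) \left(-55 + 5 \left(- \frac{1}{2}\right)\right) \left(-463\right) = \frac{4 \left(-55 - \frac{5}{2}\right) \left(-463\right)}{3} = \frac{4 \left(\left(- \frac{115}{2}\right) \left(-463\right)\right)}{3} = \frac{4}{3} \cdot \frac{53245}{2} = \frac{106490}{3}$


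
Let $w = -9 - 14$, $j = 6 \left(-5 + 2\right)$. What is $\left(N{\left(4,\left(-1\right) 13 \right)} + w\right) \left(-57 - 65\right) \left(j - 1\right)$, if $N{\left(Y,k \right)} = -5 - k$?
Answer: $-34770$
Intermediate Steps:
$j = -18$ ($j = 6 \left(-3\right) = -18$)
$w = -23$ ($w = -9 - 14 = -23$)
$\left(N{\left(4,\left(-1\right) 13 \right)} + w\right) \left(-57 - 65\right) \left(j - 1\right) = \left(\left(-5 - \left(-1\right) 13\right) - 23\right) \left(-57 - 65\right) \left(-18 - 1\right) = \left(\left(-5 - -13\right) - 23\right) \left(\left(-122\right) \left(-19\right)\right) = \left(\left(-5 + 13\right) - 23\right) 2318 = \left(8 - 23\right) 2318 = \left(-15\right) 2318 = -34770$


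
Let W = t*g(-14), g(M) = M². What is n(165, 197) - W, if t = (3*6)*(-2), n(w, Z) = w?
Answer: 7221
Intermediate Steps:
t = -36 (t = 18*(-2) = -36)
W = -7056 (W = -36*(-14)² = -36*196 = -7056)
n(165, 197) - W = 165 - 1*(-7056) = 165 + 7056 = 7221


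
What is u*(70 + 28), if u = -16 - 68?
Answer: -8232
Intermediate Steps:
u = -84
u*(70 + 28) = -84*(70 + 28) = -84*98 = -8232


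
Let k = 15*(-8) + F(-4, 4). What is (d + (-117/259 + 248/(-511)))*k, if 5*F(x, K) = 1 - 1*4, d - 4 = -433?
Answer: 140047956/2701 ≈ 51850.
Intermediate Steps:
d = -429 (d = 4 - 433 = -429)
F(x, K) = -3/5 (F(x, K) = (1 - 1*4)/5 = (1 - 4)/5 = (1/5)*(-3) = -3/5)
k = -603/5 (k = 15*(-8) - 3/5 = -120 - 3/5 = -603/5 ≈ -120.60)
(d + (-117/259 + 248/(-511)))*k = (-429 + (-117/259 + 248/(-511)))*(-603/5) = (-429 + (-117*1/259 + 248*(-1/511)))*(-603/5) = (-429 + (-117/259 - 248/511))*(-603/5) = (-429 - 2531/2701)*(-603/5) = -1161260/2701*(-603/5) = 140047956/2701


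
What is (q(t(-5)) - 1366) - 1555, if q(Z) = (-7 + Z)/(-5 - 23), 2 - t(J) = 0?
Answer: -81783/28 ≈ -2920.8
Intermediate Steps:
t(J) = 2 (t(J) = 2 - 1*0 = 2 + 0 = 2)
q(Z) = ¼ - Z/28 (q(Z) = (-7 + Z)/(-28) = (-7 + Z)*(-1/28) = ¼ - Z/28)
(q(t(-5)) - 1366) - 1555 = ((¼ - 1/28*2) - 1366) - 1555 = ((¼ - 1/14) - 1366) - 1555 = (5/28 - 1366) - 1555 = -38243/28 - 1555 = -81783/28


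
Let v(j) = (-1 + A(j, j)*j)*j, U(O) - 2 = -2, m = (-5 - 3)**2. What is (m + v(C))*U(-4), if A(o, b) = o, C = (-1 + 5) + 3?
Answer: 0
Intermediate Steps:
m = 64 (m = (-8)**2 = 64)
C = 7 (C = 4 + 3 = 7)
U(O) = 0 (U(O) = 2 - 2 = 0)
v(j) = j*(-1 + j**2) (v(j) = (-1 + j*j)*j = (-1 + j**2)*j = j*(-1 + j**2))
(m + v(C))*U(-4) = (64 + (7**3 - 1*7))*0 = (64 + (343 - 7))*0 = (64 + 336)*0 = 400*0 = 0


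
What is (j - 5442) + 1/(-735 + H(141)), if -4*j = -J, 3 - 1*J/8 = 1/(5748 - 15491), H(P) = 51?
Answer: -36226664807/6664212 ≈ -5436.0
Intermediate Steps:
J = 233840/9743 (J = 24 - 8/(5748 - 15491) = 24 - 8/(-9743) = 24 - 8*(-1/9743) = 24 + 8/9743 = 233840/9743 ≈ 24.001)
j = 58460/9743 (j = -(-1)*233840/(4*9743) = -1/4*(-233840/9743) = 58460/9743 ≈ 6.0002)
(j - 5442) + 1/(-735 + H(141)) = (58460/9743 - 5442) + 1/(-735 + 51) = -52962946/9743 + 1/(-684) = -52962946/9743 - 1/684 = -36226664807/6664212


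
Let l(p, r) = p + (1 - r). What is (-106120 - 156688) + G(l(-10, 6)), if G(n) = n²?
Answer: -262583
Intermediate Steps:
l(p, r) = 1 + p - r
(-106120 - 156688) + G(l(-10, 6)) = (-106120 - 156688) + (1 - 10 - 1*6)² = -262808 + (1 - 10 - 6)² = -262808 + (-15)² = -262808 + 225 = -262583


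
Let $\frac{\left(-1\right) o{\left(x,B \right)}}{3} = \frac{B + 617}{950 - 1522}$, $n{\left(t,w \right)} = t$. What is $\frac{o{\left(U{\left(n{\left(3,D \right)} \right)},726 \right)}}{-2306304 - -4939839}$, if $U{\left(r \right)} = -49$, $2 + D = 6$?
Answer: $\frac{1343}{502127340} \approx 2.6746 \cdot 10^{-6}$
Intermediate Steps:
$D = 4$ ($D = -2 + 6 = 4$)
$o{\left(x,B \right)} = \frac{1851}{572} + \frac{3 B}{572}$ ($o{\left(x,B \right)} = - 3 \frac{B + 617}{950 - 1522} = - 3 \frac{617 + B}{-572} = - 3 \left(617 + B\right) \left(- \frac{1}{572}\right) = - 3 \left(- \frac{617}{572} - \frac{B}{572}\right) = \frac{1851}{572} + \frac{3 B}{572}$)
$\frac{o{\left(U{\left(n{\left(3,D \right)} \right)},726 \right)}}{-2306304 - -4939839} = \frac{\frac{1851}{572} + \frac{3}{572} \cdot 726}{-2306304 - -4939839} = \frac{\frac{1851}{572} + \frac{99}{26}}{-2306304 + 4939839} = \frac{4029}{572 \cdot 2633535} = \frac{4029}{572} \cdot \frac{1}{2633535} = \frac{1343}{502127340}$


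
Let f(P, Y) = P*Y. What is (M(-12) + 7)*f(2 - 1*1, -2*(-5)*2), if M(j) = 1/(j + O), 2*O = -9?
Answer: 4580/33 ≈ 138.79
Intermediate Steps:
O = -9/2 (O = (½)*(-9) = -9/2 ≈ -4.5000)
M(j) = 1/(-9/2 + j) (M(j) = 1/(j - 9/2) = 1/(-9/2 + j))
(M(-12) + 7)*f(2 - 1*1, -2*(-5)*2) = (2/(-9 + 2*(-12)) + 7)*((2 - 1*1)*(-2*(-5)*2)) = (2/(-9 - 24) + 7)*((2 - 1)*(10*2)) = (2/(-33) + 7)*(1*20) = (2*(-1/33) + 7)*20 = (-2/33 + 7)*20 = (229/33)*20 = 4580/33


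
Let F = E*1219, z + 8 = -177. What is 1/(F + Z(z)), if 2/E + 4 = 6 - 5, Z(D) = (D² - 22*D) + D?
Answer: 3/111892 ≈ 2.6812e-5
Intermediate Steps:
z = -185 (z = -8 - 177 = -185)
Z(D) = D² - 21*D
E = -⅔ (E = 2/(-4 + (6 - 5)) = 2/(-4 + 1) = 2/(-3) = 2*(-⅓) = -⅔ ≈ -0.66667)
F = -2438/3 (F = -⅔*1219 = -2438/3 ≈ -812.67)
1/(F + Z(z)) = 1/(-2438/3 - 185*(-21 - 185)) = 1/(-2438/3 - 185*(-206)) = 1/(-2438/3 + 38110) = 1/(111892/3) = 3/111892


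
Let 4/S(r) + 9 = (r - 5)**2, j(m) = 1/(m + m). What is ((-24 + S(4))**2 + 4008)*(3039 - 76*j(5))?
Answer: 279388981/20 ≈ 1.3969e+7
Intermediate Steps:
j(m) = 1/(2*m)
S(r) = 4/(-9 + (-5 + r)**2) (S(r) = 4/(-9 + (r - 5)**2) = 4/(-9 + (-5 + r)**2))
((-24 + S(4))**2 + 4008)*(3039 - 76*j(5)) = ((-24 + 4/(-9 + (-5 + 4)**2))**2 + 4008)*(3039 - 38/5) = ((-24 + 4/(-9 + (-1)**2))**2 + 4008)*(3039 - 38/5) = ((-24 + 4/(-9 + 1))**2 + 4008)*(3039 - 76*1/10) = ((-24 + 4/(-8))**2 + 4008)*(3039 - 38/5) = ((-24 + 4*(-1/8))**2 + 4008)*(15157/5) = ((-24 - 1/2)**2 + 4008)*(15157/5) = ((-49/2)**2 + 4008)*(15157/5) = (2401/4 + 4008)*(15157/5) = (18433/4)*(15157/5) = 279388981/20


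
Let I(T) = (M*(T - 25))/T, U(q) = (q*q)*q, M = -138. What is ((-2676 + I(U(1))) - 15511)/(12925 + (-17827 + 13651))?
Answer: -14875/8749 ≈ -1.7002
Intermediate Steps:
U(q) = q**3 (U(q) = q**2*q = q**3)
I(T) = (3450 - 138*T)/T (I(T) = (-138*(T - 25))/T = (-138*(-25 + T))/T = (3450 - 138*T)/T)
((-2676 + I(U(1))) - 15511)/(12925 + (-17827 + 13651)) = ((-2676 + (-138 + 3450/(1**3))) - 15511)/(12925 + (-17827 + 13651)) = ((-2676 + (-138 + 3450/1)) - 15511)/(12925 - 4176) = ((-2676 + (-138 + 3450*1)) - 15511)/8749 = ((-2676 + (-138 + 3450)) - 15511)*(1/8749) = ((-2676 + 3312) - 15511)*(1/8749) = (636 - 15511)*(1/8749) = -14875*1/8749 = -14875/8749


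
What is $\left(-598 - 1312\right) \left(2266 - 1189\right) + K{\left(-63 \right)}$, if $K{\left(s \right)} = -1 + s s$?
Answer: $-2053102$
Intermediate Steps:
$K{\left(s \right)} = -1 + s^{2}$
$\left(-598 - 1312\right) \left(2266 - 1189\right) + K{\left(-63 \right)} = \left(-598 - 1312\right) \left(2266 - 1189\right) - \left(1 - \left(-63\right)^{2}\right) = \left(-1910\right) 1077 + \left(-1 + 3969\right) = -2057070 + 3968 = -2053102$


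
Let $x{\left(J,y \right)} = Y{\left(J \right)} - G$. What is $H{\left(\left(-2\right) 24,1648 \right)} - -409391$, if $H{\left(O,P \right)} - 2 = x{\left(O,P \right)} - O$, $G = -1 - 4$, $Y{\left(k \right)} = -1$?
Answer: $409445$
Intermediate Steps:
$G = -5$
$x{\left(J,y \right)} = 4$ ($x{\left(J,y \right)} = -1 - -5 = -1 + 5 = 4$)
$H{\left(O,P \right)} = 6 - O$ ($H{\left(O,P \right)} = 2 - \left(-4 + O\right) = 6 - O$)
$H{\left(\left(-2\right) 24,1648 \right)} - -409391 = \left(6 - \left(-2\right) 24\right) - -409391 = \left(6 - -48\right) + 409391 = \left(6 + 48\right) + 409391 = 54 + 409391 = 409445$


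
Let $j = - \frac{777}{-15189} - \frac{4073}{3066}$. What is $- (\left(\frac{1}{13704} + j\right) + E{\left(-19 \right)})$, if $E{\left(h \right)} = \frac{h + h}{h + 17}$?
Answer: $- \frac{628359530341}{35454892872} \approx -17.723$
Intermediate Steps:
$j = - \frac{19827505}{15523158}$ ($j = \left(-777\right) \left(- \frac{1}{15189}\right) - \frac{4073}{3066} = \frac{259}{5063} - \frac{4073}{3066} = - \frac{19827505}{15523158} \approx -1.2773$)
$E{\left(h \right)} = \frac{2 h}{17 + h}$
$- (\left(\frac{1}{13704} + j\right) + E{\left(-19 \right)}) = - (\left(\frac{1}{13704} - \frac{19827505}{15523158}\right) + 2 \left(-19\right) \frac{1}{17 - 19}) = - (\left(\frac{1}{13704} - \frac{19827505}{15523158}\right) + 2 \left(-19\right) \frac{1}{-2}) = - (- \frac{45283434227}{35454892872} + 2 \left(-19\right) \left(- \frac{1}{2}\right)) = - (- \frac{45283434227}{35454892872} + 19) = \left(-1\right) \frac{628359530341}{35454892872} = - \frac{628359530341}{35454892872}$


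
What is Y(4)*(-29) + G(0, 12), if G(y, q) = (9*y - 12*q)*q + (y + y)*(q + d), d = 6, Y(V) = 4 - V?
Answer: -1728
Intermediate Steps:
G(y, q) = q*(-12*q + 9*y) + 2*y*(6 + q) (G(y, q) = (9*y - 12*q)*q + (y + y)*(q + 6) = (-12*q + 9*y)*q + (2*y)*(6 + q) = q*(-12*q + 9*y) + 2*y*(6 + q))
Y(4)*(-29) + G(0, 12) = (4 - 1*4)*(-29) + (-12*12² + 12*0 + 11*12*0) = (4 - 4)*(-29) + (-12*144 + 0 + 0) = 0*(-29) + (-1728 + 0 + 0) = 0 - 1728 = -1728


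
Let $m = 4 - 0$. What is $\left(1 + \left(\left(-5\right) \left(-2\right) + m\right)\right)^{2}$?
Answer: $225$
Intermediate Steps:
$m = 4$ ($m = 4 + 0 = 4$)
$\left(1 + \left(\left(-5\right) \left(-2\right) + m\right)\right)^{2} = \left(1 + \left(\left(-5\right) \left(-2\right) + 4\right)\right)^{2} = \left(1 + \left(10 + 4\right)\right)^{2} = \left(1 + 14\right)^{2} = 15^{2} = 225$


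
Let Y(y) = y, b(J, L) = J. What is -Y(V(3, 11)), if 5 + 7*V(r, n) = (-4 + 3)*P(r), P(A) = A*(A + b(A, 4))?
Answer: 23/7 ≈ 3.2857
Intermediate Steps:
P(A) = 2*A² (P(A) = A*(A + A) = A*(2*A) = 2*A²)
V(r, n) = -5/7 - 2*r²/7 (V(r, n) = -5/7 + ((-4 + 3)*(2*r²))/7 = -5/7 + (-2*r²)/7 = -5/7 - 2*r²/7)
-Y(V(3, 11)) = -(-5/7 - 2/7*3²) = -(-5/7 - 2/7*9) = -(-5/7 - 18/7) = -1*(-23/7) = 23/7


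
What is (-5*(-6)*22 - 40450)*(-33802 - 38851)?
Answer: 2890862870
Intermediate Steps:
(-5*(-6)*22 - 40450)*(-33802 - 38851) = (30*22 - 40450)*(-72653) = (660 - 40450)*(-72653) = -39790*(-72653) = 2890862870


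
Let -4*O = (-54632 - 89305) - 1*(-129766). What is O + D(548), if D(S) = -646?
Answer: 11587/4 ≈ 2896.8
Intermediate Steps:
O = 14171/4 (O = -((-54632 - 89305) - 1*(-129766))/4 = -(-143937 + 129766)/4 = -¼*(-14171) = 14171/4 ≈ 3542.8)
O + D(548) = 14171/4 - 646 = 11587/4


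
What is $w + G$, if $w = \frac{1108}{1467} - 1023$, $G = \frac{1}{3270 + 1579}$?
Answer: $- \frac{7271718950}{7113483} \approx -1022.2$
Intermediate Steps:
$G = \frac{1}{4849} \approx 0.00020623$
$w = - \frac{1499633}{1467}$ ($w = 1108 \cdot \frac{1}{1467} - 1023 = \frac{1108}{1467} - 1023 = - \frac{1499633}{1467} \approx -1022.2$)
$w + G = - \frac{1499633}{1467} + \frac{1}{4849} = - \frac{7271718950}{7113483}$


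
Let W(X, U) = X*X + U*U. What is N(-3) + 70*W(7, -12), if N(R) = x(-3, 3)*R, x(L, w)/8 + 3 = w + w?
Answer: 13438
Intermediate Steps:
x(L, w) = -24 + 16*w (x(L, w) = -24 + 8*(w + w) = -24 + 8*(2*w) = -24 + 16*w)
W(X, U) = U**2 + X**2 (W(X, U) = X**2 + U**2 = U**2 + X**2)
N(R) = 24*R (N(R) = (-24 + 16*3)*R = (-24 + 48)*R = 24*R)
N(-3) + 70*W(7, -12) = 24*(-3) + 70*((-12)**2 + 7**2) = -72 + 70*(144 + 49) = -72 + 70*193 = -72 + 13510 = 13438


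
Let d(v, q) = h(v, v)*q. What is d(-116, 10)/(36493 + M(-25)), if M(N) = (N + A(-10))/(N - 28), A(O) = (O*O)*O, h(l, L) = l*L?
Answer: 3565840/967577 ≈ 3.6853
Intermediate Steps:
h(l, L) = L*l
A(O) = O³ (A(O) = O²*O = O³)
d(v, q) = q*v² (d(v, q) = (v*v)*q = v²*q = q*v²)
M(N) = (-1000 + N)/(-28 + N) (M(N) = (N + (-10)³)/(N - 28) = (N - 1000)/(-28 + N) = (-1000 + N)/(-28 + N))
d(-116, 10)/(36493 + M(-25)) = (10*(-116)²)/(36493 + (-1000 - 25)/(-28 - 25)) = (10*13456)/(36493 - 1025/(-53)) = 134560/(36493 - 1/53*(-1025)) = 134560/(36493 + 1025/53) = 134560/(1935154/53) = 134560*(53/1935154) = 3565840/967577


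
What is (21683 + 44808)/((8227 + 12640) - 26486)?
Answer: -66491/5619 ≈ -11.833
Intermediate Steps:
(21683 + 44808)/((8227 + 12640) - 26486) = 66491/(20867 - 26486) = 66491/(-5619) = 66491*(-1/5619) = -66491/5619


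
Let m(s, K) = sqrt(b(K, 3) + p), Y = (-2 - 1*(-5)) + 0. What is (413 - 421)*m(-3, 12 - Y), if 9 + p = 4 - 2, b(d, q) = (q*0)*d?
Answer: -8*I*sqrt(7) ≈ -21.166*I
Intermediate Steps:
b(d, q) = 0 (b(d, q) = 0*d = 0)
Y = 3 (Y = (-2 + 5) + 0 = 3 + 0 = 3)
p = -7 (p = -9 + (4 - 2) = -9 + 2 = -7)
m(s, K) = I*sqrt(7) (m(s, K) = sqrt(0 - 7) = sqrt(-7) = I*sqrt(7))
(413 - 421)*m(-3, 12 - Y) = (413 - 421)*(I*sqrt(7)) = -8*I*sqrt(7)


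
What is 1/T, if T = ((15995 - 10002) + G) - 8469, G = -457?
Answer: -1/2933 ≈ -0.00034095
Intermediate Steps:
T = -2933 (T = ((15995 - 10002) - 457) - 8469 = (5993 - 457) - 8469 = 5536 - 8469 = -2933)
1/T = 1/(-2933) = -1/2933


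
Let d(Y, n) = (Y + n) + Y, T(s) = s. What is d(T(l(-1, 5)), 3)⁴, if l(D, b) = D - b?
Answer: 6561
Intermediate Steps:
d(Y, n) = n + 2*Y
d(T(l(-1, 5)), 3)⁴ = (3 + 2*(-1 - 1*5))⁴ = (3 + 2*(-1 - 5))⁴ = (3 + 2*(-6))⁴ = (3 - 12)⁴ = (-9)⁴ = 6561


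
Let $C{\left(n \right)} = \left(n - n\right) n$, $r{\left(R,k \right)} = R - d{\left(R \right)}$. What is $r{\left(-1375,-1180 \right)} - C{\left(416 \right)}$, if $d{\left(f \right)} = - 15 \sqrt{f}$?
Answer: $-1375 + 75 i \sqrt{55} \approx -1375.0 + 556.21 i$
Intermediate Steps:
$r{\left(R,k \right)} = R + 15 \sqrt{R}$ ($r{\left(R,k \right)} = R - - 15 \sqrt{R} = R + 15 \sqrt{R}$)
$C{\left(n \right)} = 0$ ($C{\left(n \right)} = 0 n = 0$)
$r{\left(-1375,-1180 \right)} - C{\left(416 \right)} = \left(-1375 + 15 \sqrt{-1375}\right) - 0 = \left(-1375 + 15 \cdot 5 i \sqrt{55}\right) + 0 = \left(-1375 + 75 i \sqrt{55}\right) + 0 = -1375 + 75 i \sqrt{55}$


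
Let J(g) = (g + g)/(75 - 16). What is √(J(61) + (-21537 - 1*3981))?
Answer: 388*I*√590/59 ≈ 159.74*I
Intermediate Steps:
J(g) = 2*g/59 (J(g) = (2*g)/59 = (2*g)*(1/59) = 2*g/59)
√(J(61) + (-21537 - 1*3981)) = √((2/59)*61 + (-21537 - 1*3981)) = √(122/59 + (-21537 - 3981)) = √(122/59 - 25518) = √(-1505440/59) = 388*I*√590/59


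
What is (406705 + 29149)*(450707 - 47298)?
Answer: 175827426286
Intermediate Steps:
(406705 + 29149)*(450707 - 47298) = 435854*403409 = 175827426286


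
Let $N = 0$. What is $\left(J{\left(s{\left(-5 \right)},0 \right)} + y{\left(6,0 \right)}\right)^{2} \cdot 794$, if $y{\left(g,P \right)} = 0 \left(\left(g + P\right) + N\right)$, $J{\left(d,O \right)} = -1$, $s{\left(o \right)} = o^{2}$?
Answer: $794$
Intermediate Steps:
$y{\left(g,P \right)} = 0$ ($y{\left(g,P \right)} = 0 \left(\left(g + P\right) + 0\right) = 0 \left(\left(P + g\right) + 0\right) = 0 \left(P + g\right) = 0$)
$\left(J{\left(s{\left(-5 \right)},0 \right)} + y{\left(6,0 \right)}\right)^{2} \cdot 794 = \left(-1 + 0\right)^{2} \cdot 794 = \left(-1\right)^{2} \cdot 794 = 1 \cdot 794 = 794$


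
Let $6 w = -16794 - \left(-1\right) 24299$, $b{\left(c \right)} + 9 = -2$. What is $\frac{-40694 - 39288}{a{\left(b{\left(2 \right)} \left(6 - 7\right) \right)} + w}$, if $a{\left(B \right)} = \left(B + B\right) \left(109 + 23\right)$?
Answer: $- \frac{479892}{24929} \approx -19.25$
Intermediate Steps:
$b{\left(c \right)} = -11$ ($b{\left(c \right)} = -9 - 2 = -11$)
$a{\left(B \right)} = 264 B$ ($a{\left(B \right)} = 2 B 132 = 264 B$)
$w = \frac{7505}{6}$ ($w = \frac{-16794 - \left(-1\right) 24299}{6} = \frac{-16794 - -24299}{6} = \frac{-16794 + 24299}{6} = \frac{1}{6} \cdot 7505 = \frac{7505}{6} \approx 1250.8$)
$\frac{-40694 - 39288}{a{\left(b{\left(2 \right)} \left(6 - 7\right) \right)} + w} = \frac{-40694 - 39288}{264 \left(- 11 \left(6 - 7\right)\right) + \frac{7505}{6}} = - \frac{79982}{264 \left(\left(-11\right) \left(-1\right)\right) + \frac{7505}{6}} = - \frac{79982}{264 \cdot 11 + \frac{7505}{6}} = - \frac{79982}{2904 + \frac{7505}{6}} = - \frac{79982}{\frac{24929}{6}} = \left(-79982\right) \frac{6}{24929} = - \frac{479892}{24929}$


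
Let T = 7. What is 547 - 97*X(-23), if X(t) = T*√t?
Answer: 547 - 679*I*√23 ≈ 547.0 - 3256.4*I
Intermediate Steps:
X(t) = 7*√t
547 - 97*X(-23) = 547 - 679*√(-23) = 547 - 679*I*√23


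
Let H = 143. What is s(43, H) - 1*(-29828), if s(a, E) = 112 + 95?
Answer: 30035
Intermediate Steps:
s(a, E) = 207
s(43, H) - 1*(-29828) = 207 - 1*(-29828) = 207 + 29828 = 30035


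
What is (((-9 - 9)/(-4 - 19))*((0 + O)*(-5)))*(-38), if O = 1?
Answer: 3420/23 ≈ 148.70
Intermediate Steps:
(((-9 - 9)/(-4 - 19))*((0 + O)*(-5)))*(-38) = (((-9 - 9)/(-4 - 19))*((0 + 1)*(-5)))*(-38) = ((-18/(-23))*(1*(-5)))*(-38) = (-18*(-1/23)*(-5))*(-38) = ((18/23)*(-5))*(-38) = -90/23*(-38) = 3420/23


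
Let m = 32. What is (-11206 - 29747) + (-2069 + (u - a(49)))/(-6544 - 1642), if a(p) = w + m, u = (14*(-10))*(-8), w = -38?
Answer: -335240315/8186 ≈ -40953.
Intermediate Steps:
u = 1120 (u = -140*(-8) = 1120)
a(p) = -6 (a(p) = -38 + 32 = -6)
(-11206 - 29747) + (-2069 + (u - a(49)))/(-6544 - 1642) = (-11206 - 29747) + (-2069 + (1120 - 1*(-6)))/(-6544 - 1642) = -40953 + (-2069 + (1120 + 6))/(-8186) = -40953 + (-2069 + 1126)*(-1/8186) = -40953 - 943*(-1/8186) = -40953 + 943/8186 = -335240315/8186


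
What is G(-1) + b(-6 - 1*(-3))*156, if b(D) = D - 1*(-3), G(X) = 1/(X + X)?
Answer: -½ ≈ -0.50000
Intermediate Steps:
G(X) = 1/(2*X)
b(D) = 3 + D (b(D) = D + 3 = 3 + D)
G(-1) + b(-6 - 1*(-3))*156 = (½)/(-1) + (3 + (-6 - 1*(-3)))*156 = (½)*(-1) + (3 + (-6 + 3))*156 = -½ + (3 - 3)*156 = -½ + 0*156 = -½ + 0 = -½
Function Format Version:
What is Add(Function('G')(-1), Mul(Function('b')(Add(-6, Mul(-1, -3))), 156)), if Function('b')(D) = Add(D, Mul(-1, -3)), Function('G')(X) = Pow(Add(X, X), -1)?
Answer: Rational(-1, 2) ≈ -0.50000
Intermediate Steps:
Function('G')(X) = Mul(Rational(1, 2), Pow(X, -1)) (Function('G')(X) = Pow(Mul(2, X), -1) = Mul(Rational(1, 2), Pow(X, -1)))
Function('b')(D) = Add(3, D) (Function('b')(D) = Add(D, 3) = Add(3, D))
Add(Function('G')(-1), Mul(Function('b')(Add(-6, Mul(-1, -3))), 156)) = Add(Mul(Rational(1, 2), Pow(-1, -1)), Mul(Add(3, Add(-6, Mul(-1, -3))), 156)) = Add(Mul(Rational(1, 2), -1), Mul(Add(3, Add(-6, 3)), 156)) = Add(Rational(-1, 2), Mul(Add(3, -3), 156)) = Add(Rational(-1, 2), Mul(0, 156)) = Add(Rational(-1, 2), 0) = Rational(-1, 2)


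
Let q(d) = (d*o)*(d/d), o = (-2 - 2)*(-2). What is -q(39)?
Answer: -312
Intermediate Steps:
o = 8 (o = -4*(-2) = 8)
q(d) = 8*d (q(d) = (d*8)*(d/d) = (8*d)*1 = 8*d)
-q(39) = -8*39 = -1*312 = -312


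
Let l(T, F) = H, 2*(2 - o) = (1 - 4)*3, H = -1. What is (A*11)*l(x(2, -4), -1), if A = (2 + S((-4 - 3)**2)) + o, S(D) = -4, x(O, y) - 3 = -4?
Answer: -99/2 ≈ -49.500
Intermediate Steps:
x(O, y) = -1 (x(O, y) = 3 - 4 = -1)
o = 13/2 (o = 2 - (1 - 4)*3/2 = 2 - (-3)*3/2 = 2 - 1/2*(-9) = 2 + 9/2 = 13/2 ≈ 6.5000)
l(T, F) = -1
A = 9/2 (A = (2 - 4) + 13/2 = -2 + 13/2 = 9/2 ≈ 4.5000)
(A*11)*l(x(2, -4), -1) = ((9/2)*11)*(-1) = (99/2)*(-1) = -99/2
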